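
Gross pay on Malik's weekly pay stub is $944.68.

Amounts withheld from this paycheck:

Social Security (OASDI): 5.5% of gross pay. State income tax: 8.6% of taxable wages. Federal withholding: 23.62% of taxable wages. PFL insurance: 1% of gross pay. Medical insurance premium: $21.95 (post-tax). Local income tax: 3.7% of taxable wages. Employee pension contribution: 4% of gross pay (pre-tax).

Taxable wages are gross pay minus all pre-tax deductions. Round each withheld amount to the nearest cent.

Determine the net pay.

$497.78

Employee pension contribution: $944.68 × 0.04 = $37.79
Taxable wages = $944.68 − $37.79 = $906.89
Federal withholding: $906.89 × 0.2362 = $214.21
Local income tax: $906.89 × 0.037 = $33.55
State income tax: $906.89 × 0.086 = $77.99
PFL insurance: $944.68 × 0.01 = $9.45
Social Security (OASDI): $944.68 × 0.055 = $51.96
Medical insurance premium: $21.95
Total deductions = $37.79 + $214.21 + $33.55 + $77.99 + $9.45 + $51.96 + $21.95 = $446.90
Net pay = $944.68 − $446.90 = $497.78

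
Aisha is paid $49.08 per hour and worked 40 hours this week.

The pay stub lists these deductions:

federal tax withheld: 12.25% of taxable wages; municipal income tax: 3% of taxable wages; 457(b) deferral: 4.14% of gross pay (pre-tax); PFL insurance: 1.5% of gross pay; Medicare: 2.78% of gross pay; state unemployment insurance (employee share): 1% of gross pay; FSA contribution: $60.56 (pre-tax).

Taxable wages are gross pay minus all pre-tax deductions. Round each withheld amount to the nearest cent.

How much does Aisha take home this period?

$1439.94

Gross pay: 40 × $49.08 = $1963.20
FSA contribution: $60.56
457(b) deferral: $1963.20 × 0.0414 = $81.28
Pre-tax total = $60.56 + $81.28 = $141.84
Taxable wages = $1963.20 − $141.84 = $1821.36
Federal tax withheld: $1821.36 × 0.1225 = $223.12
Municipal income tax: $1821.36 × 0.03 = $54.64
Medicare: $1963.20 × 0.0278 = $54.58
State unemployment insurance (employee share): $1963.20 × 0.01 = $19.63
PFL insurance: $1963.20 × 0.015 = $29.45
Total deductions = $60.56 + $81.28 + $223.12 + $54.64 + $54.58 + $19.63 + $29.45 = $523.26
Net pay = $1963.20 − $523.26 = $1439.94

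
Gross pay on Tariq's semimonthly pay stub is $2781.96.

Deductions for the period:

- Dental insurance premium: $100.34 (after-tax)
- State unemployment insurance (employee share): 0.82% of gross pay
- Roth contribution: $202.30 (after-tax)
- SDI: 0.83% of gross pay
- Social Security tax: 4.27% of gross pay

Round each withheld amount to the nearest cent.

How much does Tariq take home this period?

SDI: $2781.96 × 0.0083 = $23.09
Social Security tax: $2781.96 × 0.0427 = $118.79
State unemployment insurance (employee share): $2781.96 × 0.0082 = $22.81
Dental insurance premium: $100.34
Roth contribution: $202.30
Total deductions = $23.09 + $118.79 + $22.81 + $100.34 + $202.30 = $467.33
Net pay = $2781.96 − $467.33 = $2314.63

$2314.63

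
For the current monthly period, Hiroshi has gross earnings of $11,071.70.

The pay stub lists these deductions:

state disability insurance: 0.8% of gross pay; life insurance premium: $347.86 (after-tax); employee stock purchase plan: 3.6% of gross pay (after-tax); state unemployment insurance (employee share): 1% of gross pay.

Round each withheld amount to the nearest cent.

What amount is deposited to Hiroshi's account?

State unemployment insurance (employee share): $11,071.70 × 0.01 = $110.72
State disability insurance: $11,071.70 × 0.008 = $88.57
Life insurance premium: $347.86
Employee stock purchase plan: $11,071.70 × 0.036 = $398.58
Total deductions = $110.72 + $88.57 + $347.86 + $398.58 = $945.73
Net pay = $11,071.70 − $945.73 = $10,125.97

$10,125.97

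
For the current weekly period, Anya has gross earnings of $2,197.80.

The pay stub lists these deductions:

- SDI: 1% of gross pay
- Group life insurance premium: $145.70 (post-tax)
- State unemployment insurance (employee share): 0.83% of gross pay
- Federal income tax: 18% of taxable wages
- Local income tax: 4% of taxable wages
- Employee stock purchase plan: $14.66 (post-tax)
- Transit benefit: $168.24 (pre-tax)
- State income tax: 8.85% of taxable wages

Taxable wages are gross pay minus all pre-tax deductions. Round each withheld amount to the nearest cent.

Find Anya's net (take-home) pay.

Transit benefit: $168.24
Taxable wages = $2,197.80 − $168.24 = $2,029.56
Local income tax: $2,029.56 × 0.04 = $81.18
State income tax: $2,029.56 × 0.0885 = $179.62
Federal income tax: $2,029.56 × 0.18 = $365.32
SDI: $2,197.80 × 0.01 = $21.98
State unemployment insurance (employee share): $2,197.80 × 0.0083 = $18.24
Group life insurance premium: $145.70
Employee stock purchase plan: $14.66
Total deductions = $168.24 + $81.18 + $179.62 + $365.32 + $21.98 + $18.24 + $145.70 + $14.66 = $994.94
Net pay = $2,197.80 − $994.94 = $1,202.86

$1,202.86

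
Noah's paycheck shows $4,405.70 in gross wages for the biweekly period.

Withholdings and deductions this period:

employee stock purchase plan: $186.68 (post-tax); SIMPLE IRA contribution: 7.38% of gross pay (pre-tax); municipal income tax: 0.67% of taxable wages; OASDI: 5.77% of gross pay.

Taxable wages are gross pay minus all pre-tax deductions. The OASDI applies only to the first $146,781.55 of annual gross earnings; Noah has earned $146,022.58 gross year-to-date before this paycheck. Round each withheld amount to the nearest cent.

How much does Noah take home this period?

SIMPLE IRA contribution: $4,405.70 × 0.0738 = $325.14
Taxable wages = $4,405.70 − $325.14 = $4,080.56
Municipal income tax: $4,080.56 × 0.0067 = $27.34
OASDI: only $146,781.55 − $146,022.58 = $758.97 of this check is subject → $758.97 × 0.0577 = $43.79
Employee stock purchase plan: $186.68
Total deductions = $325.14 + $27.34 + $43.79 + $186.68 = $582.95
Net pay = $4,405.70 − $582.95 = $3,822.75

$3,822.75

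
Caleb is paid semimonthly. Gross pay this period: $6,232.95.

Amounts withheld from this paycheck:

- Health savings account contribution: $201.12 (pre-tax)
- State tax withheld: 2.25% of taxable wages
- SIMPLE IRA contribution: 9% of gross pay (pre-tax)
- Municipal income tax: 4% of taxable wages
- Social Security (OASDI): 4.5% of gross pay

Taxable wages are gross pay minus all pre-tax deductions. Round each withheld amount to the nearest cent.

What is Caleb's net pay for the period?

$4,848.46

SIMPLE IRA contribution: $6,232.95 × 0.09 = $560.97
Health savings account contribution: $201.12
Pre-tax total = $560.97 + $201.12 = $762.09
Taxable wages = $6,232.95 − $762.09 = $5,470.86
Municipal income tax: $5,470.86 × 0.04 = $218.83
State tax withheld: $5,470.86 × 0.0225 = $123.09
Social Security (OASDI): $6,232.95 × 0.045 = $280.48
Total deductions = $560.97 + $201.12 + $218.83 + $123.09 + $280.48 = $1,384.49
Net pay = $6,232.95 − $1,384.49 = $4,848.46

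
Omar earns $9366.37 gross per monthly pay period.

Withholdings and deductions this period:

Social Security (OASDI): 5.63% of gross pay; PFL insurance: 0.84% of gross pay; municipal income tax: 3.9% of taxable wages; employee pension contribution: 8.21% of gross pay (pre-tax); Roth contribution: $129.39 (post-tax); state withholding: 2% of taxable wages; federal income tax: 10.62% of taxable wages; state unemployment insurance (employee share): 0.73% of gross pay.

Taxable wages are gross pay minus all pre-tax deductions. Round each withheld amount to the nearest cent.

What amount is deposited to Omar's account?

Employee pension contribution: $9366.37 × 0.0821 = $768.98
Taxable wages = $9366.37 − $768.98 = $8597.39
Federal income tax: $8597.39 × 0.1062 = $913.04
Municipal income tax: $8597.39 × 0.039 = $335.30
State withholding: $8597.39 × 0.02 = $171.95
Social Security (OASDI): $9366.37 × 0.0563 = $527.33
State unemployment insurance (employee share): $9366.37 × 0.0073 = $68.37
PFL insurance: $9366.37 × 0.0084 = $78.68
Roth contribution: $129.39
Total deductions = $768.98 + $913.04 + $335.30 + $171.95 + $527.33 + $68.37 + $78.68 + $129.39 = $2993.04
Net pay = $9366.37 − $2993.04 = $6373.33

$6373.33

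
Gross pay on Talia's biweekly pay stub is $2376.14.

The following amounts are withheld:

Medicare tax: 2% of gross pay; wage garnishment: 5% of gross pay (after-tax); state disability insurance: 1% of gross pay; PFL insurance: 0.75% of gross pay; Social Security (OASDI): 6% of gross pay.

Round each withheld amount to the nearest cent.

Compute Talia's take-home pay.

$2025.66

Medicare tax: $2376.14 × 0.02 = $47.52
Social Security (OASDI): $2376.14 × 0.06 = $142.57
PFL insurance: $2376.14 × 0.0075 = $17.82
State disability insurance: $2376.14 × 0.01 = $23.76
Wage garnishment: $2376.14 × 0.05 = $118.81
Total deductions = $47.52 + $142.57 + $17.82 + $23.76 + $118.81 = $350.48
Net pay = $2376.14 − $350.48 = $2025.66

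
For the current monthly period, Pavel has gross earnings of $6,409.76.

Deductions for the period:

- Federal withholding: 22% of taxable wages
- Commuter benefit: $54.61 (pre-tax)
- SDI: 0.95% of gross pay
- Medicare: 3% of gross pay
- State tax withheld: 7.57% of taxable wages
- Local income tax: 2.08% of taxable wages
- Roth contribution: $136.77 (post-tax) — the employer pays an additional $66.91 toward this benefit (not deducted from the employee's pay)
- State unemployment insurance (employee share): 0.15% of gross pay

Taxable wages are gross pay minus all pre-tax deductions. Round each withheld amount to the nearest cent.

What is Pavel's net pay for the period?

$3,944.19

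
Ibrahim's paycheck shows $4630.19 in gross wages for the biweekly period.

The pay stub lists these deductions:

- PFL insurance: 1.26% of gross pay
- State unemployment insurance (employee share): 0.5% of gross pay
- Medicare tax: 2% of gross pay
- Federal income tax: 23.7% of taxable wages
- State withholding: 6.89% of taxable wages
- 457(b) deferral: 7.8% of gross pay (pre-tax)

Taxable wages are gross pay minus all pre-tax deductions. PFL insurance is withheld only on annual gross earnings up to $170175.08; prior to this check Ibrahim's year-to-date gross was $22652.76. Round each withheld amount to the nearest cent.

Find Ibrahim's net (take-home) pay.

457(b) deferral: $4630.19 × 0.078 = $361.15
Taxable wages = $4630.19 − $361.15 = $4269.04
State withholding: $4269.04 × 0.0689 = $294.14
Federal income tax: $4269.04 × 0.237 = $1011.76
Medicare tax: $4630.19 × 0.02 = $92.60
PFL insurance: cap not yet reached, full $4630.19 is subject → $4630.19 × 0.0126 = $58.34
State unemployment insurance (employee share): $4630.19 × 0.005 = $23.15
Total deductions = $361.15 + $294.14 + $1011.76 + $92.60 + $58.34 + $23.15 = $1841.14
Net pay = $4630.19 − $1841.14 = $2789.05

$2789.05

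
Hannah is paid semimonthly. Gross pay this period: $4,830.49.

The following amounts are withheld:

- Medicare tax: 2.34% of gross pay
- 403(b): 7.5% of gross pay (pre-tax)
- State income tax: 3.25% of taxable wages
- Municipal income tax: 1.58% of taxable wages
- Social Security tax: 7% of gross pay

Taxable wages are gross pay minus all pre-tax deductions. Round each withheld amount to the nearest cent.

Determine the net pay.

$3,801.22

403(b): $4,830.49 × 0.075 = $362.29
Taxable wages = $4,830.49 − $362.29 = $4,468.20
State income tax: $4,468.20 × 0.0325 = $145.22
Municipal income tax: $4,468.20 × 0.0158 = $70.60
Social Security tax: $4,830.49 × 0.07 = $338.13
Medicare tax: $4,830.49 × 0.0234 = $113.03
Total deductions = $362.29 + $145.22 + $70.60 + $338.13 + $113.03 = $1,029.27
Net pay = $4,830.49 − $1,029.27 = $3,801.22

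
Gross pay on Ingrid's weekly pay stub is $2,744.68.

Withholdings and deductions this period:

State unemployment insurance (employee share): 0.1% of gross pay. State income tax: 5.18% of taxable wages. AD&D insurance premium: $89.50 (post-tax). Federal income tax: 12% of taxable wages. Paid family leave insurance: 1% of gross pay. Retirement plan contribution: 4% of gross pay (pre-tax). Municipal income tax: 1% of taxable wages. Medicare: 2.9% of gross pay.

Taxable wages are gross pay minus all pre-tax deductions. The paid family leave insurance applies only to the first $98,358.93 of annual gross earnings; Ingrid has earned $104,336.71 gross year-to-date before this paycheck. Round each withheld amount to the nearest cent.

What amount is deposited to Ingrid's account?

Retirement plan contribution: $2,744.68 × 0.04 = $109.79
Taxable wages = $2,744.68 − $109.79 = $2,634.89
Federal income tax: $2,634.89 × 0.12 = $316.19
State income tax: $2,634.89 × 0.0518 = $136.49
Municipal income tax: $2,634.89 × 0.01 = $26.35
Paid family leave insurance: annual cap $98,358.93 already reached (YTD $104,336.71), so $0.00
State unemployment insurance (employee share): $2,744.68 × 0.001 = $2.74
Medicare: $2,744.68 × 0.029 = $79.60
AD&D insurance premium: $89.50
Total deductions = $109.79 + $316.19 + $136.49 + $26.35 + $0.00 + $2.74 + $79.60 + $89.50 = $760.66
Net pay = $2,744.68 − $760.66 = $1,984.02

$1,984.02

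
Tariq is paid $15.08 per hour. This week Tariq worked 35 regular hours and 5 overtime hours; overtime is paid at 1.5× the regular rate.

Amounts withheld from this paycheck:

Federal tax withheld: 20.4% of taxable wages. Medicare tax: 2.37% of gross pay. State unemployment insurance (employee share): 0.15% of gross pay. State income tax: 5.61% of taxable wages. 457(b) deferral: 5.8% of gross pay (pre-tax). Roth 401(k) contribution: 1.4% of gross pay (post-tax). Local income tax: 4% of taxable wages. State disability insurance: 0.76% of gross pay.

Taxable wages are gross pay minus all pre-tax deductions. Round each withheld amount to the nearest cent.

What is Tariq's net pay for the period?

$392.56

Regular pay: 35 × $15.08 = $527.80
Overtime pay: 5 × $15.08 × 1.5 = $113.10
Gross pay = $527.80 + $113.10 = $640.90
457(b) deferral: $640.90 × 0.058 = $37.17
Taxable wages = $640.90 − $37.17 = $603.73
Local income tax: $603.73 × 0.04 = $24.15
State income tax: $603.73 × 0.0561 = $33.87
Federal tax withheld: $603.73 × 0.204 = $123.16
Medicare tax: $640.90 × 0.0237 = $15.19
State disability insurance: $640.90 × 0.0076 = $4.87
State unemployment insurance (employee share): $640.90 × 0.0015 = $0.96
Roth 401(k) contribution: $640.90 × 0.014 = $8.97
Total deductions = $37.17 + $24.15 + $33.87 + $123.16 + $15.19 + $4.87 + $0.96 + $8.97 = $248.34
Net pay = $640.90 − $248.34 = $392.56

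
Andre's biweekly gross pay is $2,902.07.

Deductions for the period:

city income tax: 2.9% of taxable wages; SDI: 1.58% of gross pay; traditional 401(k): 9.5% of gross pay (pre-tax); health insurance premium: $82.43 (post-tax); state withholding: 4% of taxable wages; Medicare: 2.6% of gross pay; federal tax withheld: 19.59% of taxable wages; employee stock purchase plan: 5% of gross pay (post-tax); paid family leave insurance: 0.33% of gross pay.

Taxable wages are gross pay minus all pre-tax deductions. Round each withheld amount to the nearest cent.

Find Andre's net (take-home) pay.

Traditional 401(k): $2,902.07 × 0.095 = $275.70
Taxable wages = $2,902.07 − $275.70 = $2,626.37
Federal tax withheld: $2,626.37 × 0.1959 = $514.51
City income tax: $2,626.37 × 0.029 = $76.16
State withholding: $2,626.37 × 0.04 = $105.05
Paid family leave insurance: $2,902.07 × 0.0033 = $9.58
SDI: $2,902.07 × 0.0158 = $45.85
Medicare: $2,902.07 × 0.026 = $75.45
Employee stock purchase plan: $2,902.07 × 0.05 = $145.10
Health insurance premium: $82.43
Total deductions = $275.70 + $514.51 + $76.16 + $105.05 + $9.58 + $45.85 + $75.45 + $145.10 + $82.43 = $1,329.83
Net pay = $2,902.07 − $1,329.83 = $1,572.24

$1,572.24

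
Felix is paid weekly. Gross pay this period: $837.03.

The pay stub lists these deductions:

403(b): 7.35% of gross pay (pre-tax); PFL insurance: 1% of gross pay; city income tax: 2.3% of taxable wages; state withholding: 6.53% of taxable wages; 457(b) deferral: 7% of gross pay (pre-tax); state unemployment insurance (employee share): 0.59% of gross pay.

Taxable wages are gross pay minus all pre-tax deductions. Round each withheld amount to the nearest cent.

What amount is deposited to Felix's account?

403(b): $837.03 × 0.0735 = $61.52
457(b) deferral: $837.03 × 0.07 = $58.59
Pre-tax total = $61.52 + $58.59 = $120.11
Taxable wages = $837.03 − $120.11 = $716.92
City income tax: $716.92 × 0.023 = $16.49
State withholding: $716.92 × 0.0653 = $46.81
State unemployment insurance (employee share): $837.03 × 0.0059 = $4.94
PFL insurance: $837.03 × 0.01 = $8.37
Total deductions = $61.52 + $58.59 + $16.49 + $46.81 + $4.94 + $8.37 = $196.72
Net pay = $837.03 − $196.72 = $640.31

$640.31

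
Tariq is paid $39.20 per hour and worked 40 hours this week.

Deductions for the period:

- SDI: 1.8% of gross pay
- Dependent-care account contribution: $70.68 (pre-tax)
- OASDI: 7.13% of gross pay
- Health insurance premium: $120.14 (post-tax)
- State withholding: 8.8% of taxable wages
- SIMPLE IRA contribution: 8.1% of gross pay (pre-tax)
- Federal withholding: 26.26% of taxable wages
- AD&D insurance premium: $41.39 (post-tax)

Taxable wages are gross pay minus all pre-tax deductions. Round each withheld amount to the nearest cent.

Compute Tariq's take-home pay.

$588.33

Gross pay: 40 × $39.20 = $1568.00
Dependent-care account contribution: $70.68
SIMPLE IRA contribution: $1568.00 × 0.081 = $127.01
Pre-tax total = $70.68 + $127.01 = $197.69
Taxable wages = $1568.00 − $197.69 = $1370.31
Federal withholding: $1370.31 × 0.2626 = $359.84
State withholding: $1370.31 × 0.088 = $120.59
SDI: $1568.00 × 0.018 = $28.22
OASDI: $1568.00 × 0.0713 = $111.80
AD&D insurance premium: $41.39
Health insurance premium: $120.14
Total deductions = $70.68 + $127.01 + $359.84 + $120.59 + $28.22 + $111.80 + $41.39 + $120.14 = $979.67
Net pay = $1568.00 − $979.67 = $588.33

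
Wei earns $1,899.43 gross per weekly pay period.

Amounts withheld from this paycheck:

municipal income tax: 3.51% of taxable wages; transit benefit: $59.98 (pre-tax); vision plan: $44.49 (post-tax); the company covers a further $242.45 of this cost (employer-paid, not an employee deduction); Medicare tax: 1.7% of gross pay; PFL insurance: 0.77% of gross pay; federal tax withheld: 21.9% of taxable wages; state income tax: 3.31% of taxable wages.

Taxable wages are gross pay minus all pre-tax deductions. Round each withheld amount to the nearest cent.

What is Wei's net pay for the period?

$1,219.75

Transit benefit: $59.98
Taxable wages = $1,899.43 − $59.98 = $1,839.45
State income tax: $1,839.45 × 0.0331 = $60.89
Municipal income tax: $1,839.45 × 0.0351 = $64.56
Federal tax withheld: $1,839.45 × 0.219 = $402.84
Medicare tax: $1,899.43 × 0.017 = $32.29
PFL insurance: $1,899.43 × 0.0077 = $14.63
Vision plan: $44.49
(Employer's $242.45 toward vision plan is not withheld from the employee.)
Total deductions = $59.98 + $60.89 + $64.56 + $402.84 + $32.29 + $14.63 + $44.49 = $679.68
Net pay = $1,899.43 − $679.68 = $1,219.75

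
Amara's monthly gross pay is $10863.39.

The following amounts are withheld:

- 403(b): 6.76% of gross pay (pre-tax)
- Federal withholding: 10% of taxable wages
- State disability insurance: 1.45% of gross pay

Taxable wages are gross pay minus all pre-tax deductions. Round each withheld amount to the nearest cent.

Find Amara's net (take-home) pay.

$8958.60

403(b): $10863.39 × 0.0676 = $734.37
Taxable wages = $10863.39 − $734.37 = $10129.02
Federal withholding: $10129.02 × 0.1 = $1012.90
State disability insurance: $10863.39 × 0.0145 = $157.52
Total deductions = $734.37 + $1012.90 + $157.52 = $1904.79
Net pay = $10863.39 − $1904.79 = $8958.60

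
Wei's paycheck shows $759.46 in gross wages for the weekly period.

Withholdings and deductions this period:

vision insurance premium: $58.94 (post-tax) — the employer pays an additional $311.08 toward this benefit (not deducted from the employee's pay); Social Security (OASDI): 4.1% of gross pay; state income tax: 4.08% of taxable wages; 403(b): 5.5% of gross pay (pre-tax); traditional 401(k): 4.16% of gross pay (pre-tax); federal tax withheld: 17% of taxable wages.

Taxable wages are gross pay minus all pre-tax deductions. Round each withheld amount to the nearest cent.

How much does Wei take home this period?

$451.39

403(b): $759.46 × 0.055 = $41.77
Traditional 401(k): $759.46 × 0.0416 = $31.59
Pre-tax total = $41.77 + $31.59 = $73.36
Taxable wages = $759.46 − $73.36 = $686.10
State income tax: $686.10 × 0.0408 = $27.99
Federal tax withheld: $686.10 × 0.17 = $116.64
Social Security (OASDI): $759.46 × 0.041 = $31.14
Vision insurance premium: $58.94
(Employer's $311.08 toward vision insurance premium is not withheld from the employee.)
Total deductions = $41.77 + $31.59 + $27.99 + $116.64 + $31.14 + $58.94 = $308.07
Net pay = $759.46 − $308.07 = $451.39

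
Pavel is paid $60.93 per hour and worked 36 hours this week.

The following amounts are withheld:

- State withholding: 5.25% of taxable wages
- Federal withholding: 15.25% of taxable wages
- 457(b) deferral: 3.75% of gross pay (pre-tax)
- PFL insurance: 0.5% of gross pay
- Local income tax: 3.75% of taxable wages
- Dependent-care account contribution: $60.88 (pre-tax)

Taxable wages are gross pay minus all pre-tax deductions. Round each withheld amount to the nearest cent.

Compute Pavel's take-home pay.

Gross pay: 36 × $60.93 = $2,193.48
457(b) deferral: $2,193.48 × 0.0375 = $82.26
Dependent-care account contribution: $60.88
Pre-tax total = $82.26 + $60.88 = $143.14
Taxable wages = $2,193.48 − $143.14 = $2,050.34
Federal withholding: $2,050.34 × 0.1525 = $312.68
State withholding: $2,050.34 × 0.0525 = $107.64
Local income tax: $2,050.34 × 0.0375 = $76.89
PFL insurance: $2,193.48 × 0.005 = $10.97
Total deductions = $82.26 + $60.88 + $312.68 + $107.64 + $76.89 + $10.97 = $651.32
Net pay = $2,193.48 − $651.32 = $1,542.16

$1,542.16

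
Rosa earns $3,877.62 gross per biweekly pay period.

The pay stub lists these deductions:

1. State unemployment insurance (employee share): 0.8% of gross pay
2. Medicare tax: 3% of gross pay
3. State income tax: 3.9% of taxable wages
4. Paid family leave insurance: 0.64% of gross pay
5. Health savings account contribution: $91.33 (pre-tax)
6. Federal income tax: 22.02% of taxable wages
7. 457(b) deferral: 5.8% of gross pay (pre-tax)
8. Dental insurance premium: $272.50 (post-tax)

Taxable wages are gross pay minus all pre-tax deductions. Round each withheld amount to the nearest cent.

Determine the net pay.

$2,193.61

457(b) deferral: $3,877.62 × 0.058 = $224.90
Health savings account contribution: $91.33
Pre-tax total = $224.90 + $91.33 = $316.23
Taxable wages = $3,877.62 − $316.23 = $3,561.39
State income tax: $3,561.39 × 0.039 = $138.89
Federal income tax: $3,561.39 × 0.2202 = $784.22
Paid family leave insurance: $3,877.62 × 0.0064 = $24.82
State unemployment insurance (employee share): $3,877.62 × 0.008 = $31.02
Medicare tax: $3,877.62 × 0.03 = $116.33
Dental insurance premium: $272.50
Total deductions = $224.90 + $91.33 + $138.89 + $784.22 + $24.82 + $31.02 + $116.33 + $272.50 = $1,684.01
Net pay = $3,877.62 − $1,684.01 = $2,193.61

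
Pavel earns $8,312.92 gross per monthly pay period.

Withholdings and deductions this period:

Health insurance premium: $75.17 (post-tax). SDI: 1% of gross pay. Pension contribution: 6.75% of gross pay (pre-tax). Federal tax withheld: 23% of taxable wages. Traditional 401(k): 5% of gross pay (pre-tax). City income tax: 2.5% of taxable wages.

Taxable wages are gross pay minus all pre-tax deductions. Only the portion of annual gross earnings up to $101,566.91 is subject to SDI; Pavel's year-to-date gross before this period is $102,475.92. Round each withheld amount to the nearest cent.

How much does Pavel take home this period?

Traditional 401(k): $8,312.92 × 0.05 = $415.65
Pension contribution: $8,312.92 × 0.0675 = $561.12
Pre-tax total = $415.65 + $561.12 = $976.77
Taxable wages = $8,312.92 − $976.77 = $7,336.15
City income tax: $7,336.15 × 0.025 = $183.40
Federal tax withheld: $7,336.15 × 0.23 = $1,687.31
SDI: annual cap $101,566.91 already reached (YTD $102,475.92), so $0.00
Health insurance premium: $75.17
Total deductions = $415.65 + $561.12 + $183.40 + $1,687.31 + $0.00 + $75.17 = $2,922.65
Net pay = $8,312.92 − $2,922.65 = $5,390.27

$5,390.27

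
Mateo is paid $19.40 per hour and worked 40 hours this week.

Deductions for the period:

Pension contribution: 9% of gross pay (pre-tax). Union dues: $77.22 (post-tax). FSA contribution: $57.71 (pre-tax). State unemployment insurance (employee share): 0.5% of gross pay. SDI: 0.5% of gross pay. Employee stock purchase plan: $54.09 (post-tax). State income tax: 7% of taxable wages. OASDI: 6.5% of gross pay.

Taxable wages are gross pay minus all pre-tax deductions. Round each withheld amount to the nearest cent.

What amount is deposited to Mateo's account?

Gross pay: 40 × $19.40 = $776.00
FSA contribution: $57.71
Pension contribution: $776.00 × 0.09 = $69.84
Pre-tax total = $57.71 + $69.84 = $127.55
Taxable wages = $776.00 − $127.55 = $648.45
State income tax: $648.45 × 0.07 = $45.39
OASDI: $776.00 × 0.065 = $50.44
State unemployment insurance (employee share): $776.00 × 0.005 = $3.88
SDI: $776.00 × 0.005 = $3.88
Employee stock purchase plan: $54.09
Union dues: $77.22
Total deductions = $57.71 + $69.84 + $45.39 + $50.44 + $3.88 + $3.88 + $54.09 + $77.22 = $362.45
Net pay = $776.00 − $362.45 = $413.55

$413.55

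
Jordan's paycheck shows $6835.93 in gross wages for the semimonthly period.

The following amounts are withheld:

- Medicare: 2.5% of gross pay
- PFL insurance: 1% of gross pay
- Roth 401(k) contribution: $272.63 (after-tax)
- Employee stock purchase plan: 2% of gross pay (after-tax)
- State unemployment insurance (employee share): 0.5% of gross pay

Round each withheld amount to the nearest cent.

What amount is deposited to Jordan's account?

$6153.14

Medicare: $6835.93 × 0.025 = $170.90
State unemployment insurance (employee share): $6835.93 × 0.005 = $34.18
PFL insurance: $6835.93 × 0.01 = $68.36
Roth 401(k) contribution: $272.63
Employee stock purchase plan: $6835.93 × 0.02 = $136.72
Total deductions = $170.90 + $34.18 + $68.36 + $272.63 + $136.72 = $682.79
Net pay = $6835.93 − $682.79 = $6153.14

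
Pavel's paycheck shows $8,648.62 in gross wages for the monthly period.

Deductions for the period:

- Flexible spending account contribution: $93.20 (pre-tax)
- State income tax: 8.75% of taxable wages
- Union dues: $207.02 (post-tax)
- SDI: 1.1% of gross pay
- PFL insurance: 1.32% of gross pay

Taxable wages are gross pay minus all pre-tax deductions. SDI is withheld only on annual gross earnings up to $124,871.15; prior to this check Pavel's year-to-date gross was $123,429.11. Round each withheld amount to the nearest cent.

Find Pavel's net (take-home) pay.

$7,469.78

Flexible spending account contribution: $93.20
Taxable wages = $8,648.62 − $93.20 = $8,555.42
State income tax: $8,555.42 × 0.0875 = $748.60
PFL insurance: $8,648.62 × 0.0132 = $114.16
SDI: only $124,871.15 − $123,429.11 = $1,442.04 of this check is subject → $1,442.04 × 0.011 = $15.86
Union dues: $207.02
Total deductions = $93.20 + $748.60 + $114.16 + $15.86 + $207.02 = $1,178.84
Net pay = $8,648.62 − $1,178.84 = $7,469.78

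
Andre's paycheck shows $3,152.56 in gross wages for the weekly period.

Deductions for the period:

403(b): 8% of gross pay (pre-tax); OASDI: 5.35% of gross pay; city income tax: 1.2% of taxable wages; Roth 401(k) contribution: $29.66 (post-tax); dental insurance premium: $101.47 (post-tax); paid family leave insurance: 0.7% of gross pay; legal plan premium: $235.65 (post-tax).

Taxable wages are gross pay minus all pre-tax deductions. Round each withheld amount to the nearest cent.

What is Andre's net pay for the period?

$2,308.05

403(b): $3,152.56 × 0.08 = $252.20
Taxable wages = $3,152.56 − $252.20 = $2,900.36
City income tax: $2,900.36 × 0.012 = $34.80
OASDI: $3,152.56 × 0.0535 = $168.66
Paid family leave insurance: $3,152.56 × 0.007 = $22.07
Legal plan premium: $235.65
Dental insurance premium: $101.47
Roth 401(k) contribution: $29.66
Total deductions = $252.20 + $34.80 + $168.66 + $22.07 + $235.65 + $101.47 + $29.66 = $844.51
Net pay = $3,152.56 − $844.51 = $2,308.05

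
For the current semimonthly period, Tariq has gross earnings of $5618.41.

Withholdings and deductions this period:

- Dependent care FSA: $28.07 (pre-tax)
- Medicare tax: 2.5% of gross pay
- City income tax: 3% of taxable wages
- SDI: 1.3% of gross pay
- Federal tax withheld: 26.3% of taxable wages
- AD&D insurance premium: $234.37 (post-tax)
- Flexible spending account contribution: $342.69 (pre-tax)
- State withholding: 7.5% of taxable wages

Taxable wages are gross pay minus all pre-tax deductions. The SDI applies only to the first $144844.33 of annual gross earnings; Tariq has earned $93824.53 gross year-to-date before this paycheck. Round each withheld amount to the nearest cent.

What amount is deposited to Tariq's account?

Flexible spending account contribution: $342.69
Dependent care FSA: $28.07
Pre-tax total = $342.69 + $28.07 = $370.76
Taxable wages = $5618.41 − $370.76 = $5247.65
State withholding: $5247.65 × 0.075 = $393.57
Federal tax withheld: $5247.65 × 0.263 = $1380.13
City income tax: $5247.65 × 0.03 = $157.43
Medicare tax: $5618.41 × 0.025 = $140.46
SDI: cap not yet reached, full $5618.41 is subject → $5618.41 × 0.013 = $73.04
AD&D insurance premium: $234.37
Total deductions = $342.69 + $28.07 + $393.57 + $1380.13 + $157.43 + $140.46 + $73.04 + $234.37 = $2749.76
Net pay = $5618.41 − $2749.76 = $2868.65

$2868.65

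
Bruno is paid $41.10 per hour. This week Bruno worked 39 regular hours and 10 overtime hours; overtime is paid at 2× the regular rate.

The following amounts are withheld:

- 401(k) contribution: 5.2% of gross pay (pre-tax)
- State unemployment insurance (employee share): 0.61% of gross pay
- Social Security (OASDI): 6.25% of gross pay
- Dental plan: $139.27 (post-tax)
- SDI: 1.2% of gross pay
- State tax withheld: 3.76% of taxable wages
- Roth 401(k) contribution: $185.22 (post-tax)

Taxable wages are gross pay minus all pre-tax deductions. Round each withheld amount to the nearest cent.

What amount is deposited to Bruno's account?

$1692.43

Regular pay: 39 × $41.10 = $1602.90
Overtime pay: 10 × $41.10 × 2 = $822.00
Gross pay = $1602.90 + $822.00 = $2424.90
401(k) contribution: $2424.90 × 0.052 = $126.09
Taxable wages = $2424.90 − $126.09 = $2298.81
State tax withheld: $2298.81 × 0.0376 = $86.44
SDI: $2424.90 × 0.012 = $29.10
Social Security (OASDI): $2424.90 × 0.0625 = $151.56
State unemployment insurance (employee share): $2424.90 × 0.0061 = $14.79
Roth 401(k) contribution: $185.22
Dental plan: $139.27
Total deductions = $126.09 + $86.44 + $29.10 + $151.56 + $14.79 + $185.22 + $139.27 = $732.47
Net pay = $2424.90 − $732.47 = $1692.43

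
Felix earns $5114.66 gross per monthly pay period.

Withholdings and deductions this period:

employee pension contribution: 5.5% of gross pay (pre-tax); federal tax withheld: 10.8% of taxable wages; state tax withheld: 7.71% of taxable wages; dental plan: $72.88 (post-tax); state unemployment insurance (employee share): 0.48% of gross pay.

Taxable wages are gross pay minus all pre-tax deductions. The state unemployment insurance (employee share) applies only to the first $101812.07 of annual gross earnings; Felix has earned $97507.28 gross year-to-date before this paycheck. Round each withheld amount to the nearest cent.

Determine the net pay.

Employee pension contribution: $5114.66 × 0.055 = $281.31
Taxable wages = $5114.66 − $281.31 = $4833.35
Federal tax withheld: $4833.35 × 0.108 = $522.00
State tax withheld: $4833.35 × 0.0771 = $372.65
State unemployment insurance (employee share): only $101812.07 − $97507.28 = $4304.79 of this check is subject → $4304.79 × 0.0048 = $20.66
Dental plan: $72.88
Total deductions = $281.31 + $522.00 + $372.65 + $20.66 + $72.88 = $1269.50
Net pay = $5114.66 − $1269.50 = $3845.16

$3845.16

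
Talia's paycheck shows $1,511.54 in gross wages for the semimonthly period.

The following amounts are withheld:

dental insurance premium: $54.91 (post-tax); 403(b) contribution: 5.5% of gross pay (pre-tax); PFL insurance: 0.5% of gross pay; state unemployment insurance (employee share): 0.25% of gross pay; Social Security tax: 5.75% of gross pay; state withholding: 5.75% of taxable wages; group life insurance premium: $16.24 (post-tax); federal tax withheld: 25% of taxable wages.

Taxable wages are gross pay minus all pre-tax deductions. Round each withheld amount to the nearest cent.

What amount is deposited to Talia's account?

$819.78

403(b) contribution: $1,511.54 × 0.055 = $83.13
Taxable wages = $1,511.54 − $83.13 = $1,428.41
State withholding: $1,428.41 × 0.0575 = $82.13
Federal tax withheld: $1,428.41 × 0.25 = $357.10
Social Security tax: $1,511.54 × 0.0575 = $86.91
State unemployment insurance (employee share): $1,511.54 × 0.0025 = $3.78
PFL insurance: $1,511.54 × 0.005 = $7.56
Dental insurance premium: $54.91
Group life insurance premium: $16.24
Total deductions = $83.13 + $82.13 + $357.10 + $86.91 + $3.78 + $7.56 + $54.91 + $16.24 = $691.76
Net pay = $1,511.54 − $691.76 = $819.78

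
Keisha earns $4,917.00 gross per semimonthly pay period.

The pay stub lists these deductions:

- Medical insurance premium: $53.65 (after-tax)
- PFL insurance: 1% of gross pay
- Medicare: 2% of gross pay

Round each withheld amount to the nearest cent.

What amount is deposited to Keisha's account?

$4,715.84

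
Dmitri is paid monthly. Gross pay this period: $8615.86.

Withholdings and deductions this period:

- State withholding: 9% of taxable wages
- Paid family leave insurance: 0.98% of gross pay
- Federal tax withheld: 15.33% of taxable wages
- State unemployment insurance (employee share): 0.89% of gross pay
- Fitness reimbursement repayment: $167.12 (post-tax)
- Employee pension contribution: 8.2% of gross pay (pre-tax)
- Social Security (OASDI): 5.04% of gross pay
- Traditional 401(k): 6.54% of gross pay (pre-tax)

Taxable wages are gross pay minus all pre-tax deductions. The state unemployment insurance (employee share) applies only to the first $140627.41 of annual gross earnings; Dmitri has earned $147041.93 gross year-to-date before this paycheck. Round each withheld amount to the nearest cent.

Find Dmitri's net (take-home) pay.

Employee pension contribution: $8615.86 × 0.082 = $706.50
Traditional 401(k): $8615.86 × 0.0654 = $563.48
Pre-tax total = $706.50 + $563.48 = $1269.98
Taxable wages = $8615.86 − $1269.98 = $7345.88
Federal tax withheld: $7345.88 × 0.1533 = $1126.12
State withholding: $7345.88 × 0.09 = $661.13
State unemployment insurance (employee share): annual cap $140627.41 already reached (YTD $147041.93), so $0.00
Paid family leave insurance: $8615.86 × 0.0098 = $84.44
Social Security (OASDI): $8615.86 × 0.0504 = $434.24
Fitness reimbursement repayment: $167.12
Total deductions = $706.50 + $563.48 + $1126.12 + $661.13 + $0.00 + $84.44 + $434.24 + $167.12 = $3743.03
Net pay = $8615.86 − $3743.03 = $4872.83

$4872.83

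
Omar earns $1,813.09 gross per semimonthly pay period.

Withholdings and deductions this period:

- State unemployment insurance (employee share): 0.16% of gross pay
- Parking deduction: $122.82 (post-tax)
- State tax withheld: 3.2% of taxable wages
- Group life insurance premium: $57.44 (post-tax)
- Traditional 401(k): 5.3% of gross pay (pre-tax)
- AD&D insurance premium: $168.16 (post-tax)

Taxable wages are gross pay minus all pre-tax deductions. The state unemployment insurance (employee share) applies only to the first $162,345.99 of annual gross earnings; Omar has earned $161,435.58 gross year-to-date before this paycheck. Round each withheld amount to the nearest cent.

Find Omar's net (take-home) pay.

Traditional 401(k): $1,813.09 × 0.053 = $96.09
Taxable wages = $1,813.09 − $96.09 = $1,717.00
State tax withheld: $1,717.00 × 0.032 = $54.94
State unemployment insurance (employee share): only $162,345.99 − $161,435.58 = $910.41 of this check is subject → $910.41 × 0.0016 = $1.46
Group life insurance premium: $57.44
Parking deduction: $122.82
AD&D insurance premium: $168.16
Total deductions = $96.09 + $54.94 + $1.46 + $57.44 + $122.82 + $168.16 = $500.91
Net pay = $1,813.09 − $500.91 = $1,312.18

$1,312.18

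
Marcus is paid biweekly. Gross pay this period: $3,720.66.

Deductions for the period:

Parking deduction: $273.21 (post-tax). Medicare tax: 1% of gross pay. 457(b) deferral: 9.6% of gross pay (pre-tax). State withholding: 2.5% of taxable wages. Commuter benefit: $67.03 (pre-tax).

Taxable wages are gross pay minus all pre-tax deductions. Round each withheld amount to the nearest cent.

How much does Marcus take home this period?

$2,903.62

Commuter benefit: $67.03
457(b) deferral: $3,720.66 × 0.096 = $357.18
Pre-tax total = $67.03 + $357.18 = $424.21
Taxable wages = $3,720.66 − $424.21 = $3,296.45
State withholding: $3,296.45 × 0.025 = $82.41
Medicare tax: $3,720.66 × 0.01 = $37.21
Parking deduction: $273.21
Total deductions = $67.03 + $357.18 + $82.41 + $37.21 + $273.21 = $817.04
Net pay = $3,720.66 − $817.04 = $2,903.62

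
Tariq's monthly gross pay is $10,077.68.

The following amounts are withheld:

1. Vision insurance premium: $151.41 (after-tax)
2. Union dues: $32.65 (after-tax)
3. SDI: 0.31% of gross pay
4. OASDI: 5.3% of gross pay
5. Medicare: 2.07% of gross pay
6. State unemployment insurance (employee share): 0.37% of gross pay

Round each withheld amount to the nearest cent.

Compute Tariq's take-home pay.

SDI: $10,077.68 × 0.0031 = $31.24
State unemployment insurance (employee share): $10,077.68 × 0.0037 = $37.29
OASDI: $10,077.68 × 0.053 = $534.12
Medicare: $10,077.68 × 0.0207 = $208.61
Union dues: $32.65
Vision insurance premium: $151.41
Total deductions = $31.24 + $37.29 + $534.12 + $208.61 + $32.65 + $151.41 = $995.32
Net pay = $10,077.68 − $995.32 = $9,082.36

$9,082.36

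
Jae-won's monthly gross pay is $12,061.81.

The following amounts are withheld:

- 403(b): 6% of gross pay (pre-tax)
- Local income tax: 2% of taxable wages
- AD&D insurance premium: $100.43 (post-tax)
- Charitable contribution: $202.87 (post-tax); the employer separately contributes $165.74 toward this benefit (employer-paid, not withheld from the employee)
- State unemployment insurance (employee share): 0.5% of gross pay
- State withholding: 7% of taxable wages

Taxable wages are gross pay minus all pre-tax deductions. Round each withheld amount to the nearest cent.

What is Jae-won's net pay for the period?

403(b): $12,061.81 × 0.06 = $723.71
Taxable wages = $12,061.81 − $723.71 = $11,338.10
Local income tax: $11,338.10 × 0.02 = $226.76
State withholding: $11,338.10 × 0.07 = $793.67
State unemployment insurance (employee share): $12,061.81 × 0.005 = $60.31
Charitable contribution: $202.87
AD&D insurance premium: $100.43
(Employer's $165.74 toward charitable contribution is not withheld from the employee.)
Total deductions = $723.71 + $226.76 + $793.67 + $60.31 + $202.87 + $100.43 = $2,107.75
Net pay = $12,061.81 − $2,107.75 = $9,954.06

$9,954.06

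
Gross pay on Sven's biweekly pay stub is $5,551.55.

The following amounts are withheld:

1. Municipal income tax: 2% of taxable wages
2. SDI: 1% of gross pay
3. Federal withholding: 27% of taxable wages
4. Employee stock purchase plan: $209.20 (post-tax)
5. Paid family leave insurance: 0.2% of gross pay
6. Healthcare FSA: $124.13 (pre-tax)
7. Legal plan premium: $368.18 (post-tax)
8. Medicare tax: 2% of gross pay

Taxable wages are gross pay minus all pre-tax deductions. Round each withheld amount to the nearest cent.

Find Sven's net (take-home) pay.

Healthcare FSA: $124.13
Taxable wages = $5,551.55 − $124.13 = $5,427.42
Federal withholding: $5,427.42 × 0.27 = $1,465.40
Municipal income tax: $5,427.42 × 0.02 = $108.55
SDI: $5,551.55 × 0.01 = $55.52
Paid family leave insurance: $5,551.55 × 0.002 = $11.10
Medicare tax: $5,551.55 × 0.02 = $111.03
Legal plan premium: $368.18
Employee stock purchase plan: $209.20
Total deductions = $124.13 + $1,465.40 + $108.55 + $55.52 + $11.10 + $111.03 + $368.18 + $209.20 = $2,453.11
Net pay = $5,551.55 − $2,453.11 = $3,098.44

$3,098.44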